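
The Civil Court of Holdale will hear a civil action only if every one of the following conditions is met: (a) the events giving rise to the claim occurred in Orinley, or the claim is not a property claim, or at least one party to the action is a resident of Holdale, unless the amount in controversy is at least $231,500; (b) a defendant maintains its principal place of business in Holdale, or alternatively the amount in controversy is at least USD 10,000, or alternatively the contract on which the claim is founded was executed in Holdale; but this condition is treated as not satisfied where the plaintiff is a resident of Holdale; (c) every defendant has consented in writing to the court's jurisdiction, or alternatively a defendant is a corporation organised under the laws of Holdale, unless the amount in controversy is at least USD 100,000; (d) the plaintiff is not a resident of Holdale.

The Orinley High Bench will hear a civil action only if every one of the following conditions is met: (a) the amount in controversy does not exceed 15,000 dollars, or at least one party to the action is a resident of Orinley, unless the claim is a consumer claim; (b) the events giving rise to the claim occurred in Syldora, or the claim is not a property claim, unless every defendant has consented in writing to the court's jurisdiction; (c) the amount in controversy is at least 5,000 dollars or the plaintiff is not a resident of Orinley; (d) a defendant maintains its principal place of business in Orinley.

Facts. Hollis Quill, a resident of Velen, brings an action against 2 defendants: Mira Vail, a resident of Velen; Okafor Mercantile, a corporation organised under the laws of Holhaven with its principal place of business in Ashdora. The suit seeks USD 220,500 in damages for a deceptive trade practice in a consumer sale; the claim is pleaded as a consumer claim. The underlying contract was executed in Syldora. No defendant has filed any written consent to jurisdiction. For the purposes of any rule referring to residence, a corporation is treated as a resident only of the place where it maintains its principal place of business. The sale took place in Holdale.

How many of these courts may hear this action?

1

The Civil Court of Holdale:
  (a) The claim is a consumer claim, not a property claim, so one alternative holds. Met.
  (b) The amount in controversy is $220,500, which meets the 10,000 dollars floor — that alternative is enough. The exception is not triggered, since the plaintiff resides in Velen, not Holdale. Condition met.
  (c) No such written consent has been filed; the corporate defendant(s) are organised in Holhaven, not Holdale — none of the alternatives is met. However, the amount in controversy is 220,500 dollars, which meets the 100,000 dollars floor, so the 'unless' proviso supplies this condition. Satisfied.
  (d) The plaintiff resides in Velen, which is not Holdale. Met.
  → Every requirement is satisfied — jurisdiction.
The Orinley High Bench:
  (a) The amount in controversy is 220,500 dollars, above the 15,000 dollars ceiling; no party resides in Orinley — no alternative holds. However, the claim is a consumer claim, so the 'unless' proviso supplies this condition. Satisfied.
  (b) The claim is a consumer claim, not a property claim — that alternative is enough. Condition met.
  (c) The amount in controversy is USD 220,500, which meets the $5,000 floor — that alternative is enough. Condition met.
  (d) The corporate defendant(s) have their principal place of business in Ashdora, not Orinley. Not met.
  → No jurisdiction.
Courts with jurisdiction: the Civil Court of Holdale — 1 in total.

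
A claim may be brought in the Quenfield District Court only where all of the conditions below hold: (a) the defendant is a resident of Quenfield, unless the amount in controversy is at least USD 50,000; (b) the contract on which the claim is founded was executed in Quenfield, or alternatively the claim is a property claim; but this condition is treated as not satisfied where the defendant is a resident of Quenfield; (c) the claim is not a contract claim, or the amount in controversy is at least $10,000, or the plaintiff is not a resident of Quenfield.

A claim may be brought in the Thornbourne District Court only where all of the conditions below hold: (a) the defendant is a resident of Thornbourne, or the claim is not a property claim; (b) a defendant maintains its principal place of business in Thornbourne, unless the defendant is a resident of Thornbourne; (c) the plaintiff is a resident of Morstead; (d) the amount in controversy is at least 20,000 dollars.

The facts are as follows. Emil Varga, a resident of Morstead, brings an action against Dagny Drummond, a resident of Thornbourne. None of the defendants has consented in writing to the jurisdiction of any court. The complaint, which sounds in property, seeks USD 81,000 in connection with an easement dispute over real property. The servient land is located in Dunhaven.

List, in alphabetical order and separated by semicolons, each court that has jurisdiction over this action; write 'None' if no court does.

The Quenfield District Court:
  (a) The defendant resides in Thornbourne, not Quenfield. The proviso rescues it, though: the amount in controversy is 81,000 dollars, which meets the USD 50,000 floor. Satisfied.
  (b) The claim is a property claim, which satisfies one of the alternatives. The carve-out does not apply: the defendant resides in Thornbourne, not Quenfield. Met.
  (c) The claim is a property claim, not a contract claim, which satisfies one of the alternatives. Satisfied.
  → The court has jurisdiction.
The Thornbourne District Court:
  (a) The defendant resides in Thornbourne, which satisfies one of the alternatives. Met.
  (b) No defendant is a corporation. The proviso rescues it, though: the defendant resides in Thornbourne. Met.
  (c) The plaintiff resides in Morstead. Satisfied.
  (d) The amount in controversy is USD 81,000, which meets the 20,000 dollars floor. Condition met.
  → Jurisdiction lies.

the Quenfield District Court; the Thornbourne District Court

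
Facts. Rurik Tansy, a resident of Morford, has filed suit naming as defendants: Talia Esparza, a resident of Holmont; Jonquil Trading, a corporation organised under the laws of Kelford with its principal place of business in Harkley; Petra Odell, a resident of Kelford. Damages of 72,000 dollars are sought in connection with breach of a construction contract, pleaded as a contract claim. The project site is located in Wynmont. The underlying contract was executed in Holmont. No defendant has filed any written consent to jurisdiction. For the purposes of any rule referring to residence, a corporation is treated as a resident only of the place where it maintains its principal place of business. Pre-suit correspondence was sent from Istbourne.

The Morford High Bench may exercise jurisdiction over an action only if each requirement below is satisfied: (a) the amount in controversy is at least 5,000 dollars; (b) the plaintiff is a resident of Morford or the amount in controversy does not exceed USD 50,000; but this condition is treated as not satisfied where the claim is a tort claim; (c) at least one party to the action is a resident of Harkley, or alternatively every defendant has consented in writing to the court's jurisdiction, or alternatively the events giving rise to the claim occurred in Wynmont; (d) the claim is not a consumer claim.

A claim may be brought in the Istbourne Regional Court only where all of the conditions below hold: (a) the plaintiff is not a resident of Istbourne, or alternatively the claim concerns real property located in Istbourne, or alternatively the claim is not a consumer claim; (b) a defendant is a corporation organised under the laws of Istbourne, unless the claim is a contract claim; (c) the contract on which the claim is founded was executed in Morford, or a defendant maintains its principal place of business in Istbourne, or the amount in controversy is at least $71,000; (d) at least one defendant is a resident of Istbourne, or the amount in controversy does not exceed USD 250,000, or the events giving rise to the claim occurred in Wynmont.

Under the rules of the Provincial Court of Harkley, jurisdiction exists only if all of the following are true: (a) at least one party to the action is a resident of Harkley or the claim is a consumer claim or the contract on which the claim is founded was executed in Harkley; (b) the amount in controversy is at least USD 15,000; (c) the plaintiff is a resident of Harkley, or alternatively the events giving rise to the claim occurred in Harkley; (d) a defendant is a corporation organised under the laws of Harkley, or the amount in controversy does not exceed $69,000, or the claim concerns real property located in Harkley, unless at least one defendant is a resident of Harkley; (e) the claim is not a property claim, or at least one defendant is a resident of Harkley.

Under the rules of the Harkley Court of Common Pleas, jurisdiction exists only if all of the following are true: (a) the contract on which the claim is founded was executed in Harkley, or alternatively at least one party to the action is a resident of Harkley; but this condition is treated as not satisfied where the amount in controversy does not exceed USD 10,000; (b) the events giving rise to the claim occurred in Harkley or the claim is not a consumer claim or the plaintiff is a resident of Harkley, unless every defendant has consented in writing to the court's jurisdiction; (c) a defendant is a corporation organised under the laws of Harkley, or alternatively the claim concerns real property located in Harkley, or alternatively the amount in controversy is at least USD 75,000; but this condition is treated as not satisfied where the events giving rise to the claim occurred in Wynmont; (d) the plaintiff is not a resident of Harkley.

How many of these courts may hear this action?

The Morford High Bench:
  (a) The amount in controversy is USD 72,000, which meets the $5,000 floor. Condition met.
  (b) The plaintiff resides in Morford — that alternative is enough. The exception is not triggered, since the claim is a contract claim, not a tort claim. Met.
  (c) Jonquil Trading resides in Harkley — that alternative is enough. Satisfied.
  (d) The claim is a contract claim, not a consumer claim. Satisfied.
  → Every requirement is satisfied — jurisdiction.
The Istbourne Regional Court:
  (a) The plaintiff resides in Morford, which is not Istbourne, which satisfies one of the alternatives. Condition met.
  (b) The corporate defendant(s) are organised in Kelford, not Istbourne. The proviso rescues it, though: the claim is a contract claim. Condition met.
  (c) The amount in controversy is USD 72,000, which meets the USD 71,000 floor, so this disjunct is met. Met.
  (d) The amount in controversy is USD 72,000, within the $250,000 ceiling, so this disjunct is met. Met.
  → Jurisdiction lies.
The Provincial Court of Harkley:
  (a) Jonquil Trading resides in Harkley — that alternative is enough. Condition met.
  (b) The amount in controversy is USD 72,000, which meets the USD 15,000 floor. Condition met.
  (c) The plaintiff resides in Morford, not Harkley; the operative events occurred in Wynmont, not Harkley — no alternative holds. Not satisfied.
  (d) The corporate defendant(s) are organised in Kelford, not Harkley; the amount in controversy is USD 72,000, above the USD 69,000 ceiling; the claim does not concern real property — none of the alternatives is met. The proviso rescues it, though: Jonquil Trading resides in Harkley. Met.
  (e) The claim is a contract claim, not a property claim — that alternative is enough. Met.
  → Not every requirement is met — no jurisdiction.
The Harkley Court of Common Pleas:
  (a) Jonquil Trading resides in Harkley, which satisfies one of the alternatives. The exception is not triggered, since the amount in controversy is 72,000 dollars, above the USD 10,000 ceiling. Met.
  (b) The claim is a contract claim, not a consumer claim, which satisfies one of the alternatives. Met.
  (c) The corporate defendant(s) are organised in Kelford, not Harkley; the claim does not concern real property; the amount in controversy is USD 72,000, below the USD 75,000 floor — no alternative holds. Fails.
  (d) The plaintiff resides in Morford, which is not Harkley. Satisfied.
  → Not every requirement is met — no jurisdiction.
Courts with jurisdiction: the Morford High Bench, the Istbourne Regional Court — 2 in total.

2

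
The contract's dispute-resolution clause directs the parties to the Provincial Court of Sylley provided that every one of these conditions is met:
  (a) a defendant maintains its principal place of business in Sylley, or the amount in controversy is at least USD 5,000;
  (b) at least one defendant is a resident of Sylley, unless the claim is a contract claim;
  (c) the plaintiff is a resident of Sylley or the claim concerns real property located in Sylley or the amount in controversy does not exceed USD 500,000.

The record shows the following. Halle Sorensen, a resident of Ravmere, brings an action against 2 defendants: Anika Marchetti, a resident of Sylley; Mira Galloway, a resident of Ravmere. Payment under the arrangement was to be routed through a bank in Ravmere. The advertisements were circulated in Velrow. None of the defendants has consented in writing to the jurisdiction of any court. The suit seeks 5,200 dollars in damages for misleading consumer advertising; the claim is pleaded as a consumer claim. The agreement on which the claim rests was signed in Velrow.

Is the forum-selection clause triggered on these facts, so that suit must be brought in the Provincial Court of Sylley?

The Provincial Court of Sylley:
  (a) The amount in controversy is USD 5,200, which meets the USD 5,000 floor — that alternative is enough. Satisfied.
  (b) Anika Marchetti resides in Sylley. Met.
  (c) The amount in controversy is USD 5,200, within the 500,000 dollars ceiling — that alternative is enough. Satisfied.
  → The clause applies.

Yes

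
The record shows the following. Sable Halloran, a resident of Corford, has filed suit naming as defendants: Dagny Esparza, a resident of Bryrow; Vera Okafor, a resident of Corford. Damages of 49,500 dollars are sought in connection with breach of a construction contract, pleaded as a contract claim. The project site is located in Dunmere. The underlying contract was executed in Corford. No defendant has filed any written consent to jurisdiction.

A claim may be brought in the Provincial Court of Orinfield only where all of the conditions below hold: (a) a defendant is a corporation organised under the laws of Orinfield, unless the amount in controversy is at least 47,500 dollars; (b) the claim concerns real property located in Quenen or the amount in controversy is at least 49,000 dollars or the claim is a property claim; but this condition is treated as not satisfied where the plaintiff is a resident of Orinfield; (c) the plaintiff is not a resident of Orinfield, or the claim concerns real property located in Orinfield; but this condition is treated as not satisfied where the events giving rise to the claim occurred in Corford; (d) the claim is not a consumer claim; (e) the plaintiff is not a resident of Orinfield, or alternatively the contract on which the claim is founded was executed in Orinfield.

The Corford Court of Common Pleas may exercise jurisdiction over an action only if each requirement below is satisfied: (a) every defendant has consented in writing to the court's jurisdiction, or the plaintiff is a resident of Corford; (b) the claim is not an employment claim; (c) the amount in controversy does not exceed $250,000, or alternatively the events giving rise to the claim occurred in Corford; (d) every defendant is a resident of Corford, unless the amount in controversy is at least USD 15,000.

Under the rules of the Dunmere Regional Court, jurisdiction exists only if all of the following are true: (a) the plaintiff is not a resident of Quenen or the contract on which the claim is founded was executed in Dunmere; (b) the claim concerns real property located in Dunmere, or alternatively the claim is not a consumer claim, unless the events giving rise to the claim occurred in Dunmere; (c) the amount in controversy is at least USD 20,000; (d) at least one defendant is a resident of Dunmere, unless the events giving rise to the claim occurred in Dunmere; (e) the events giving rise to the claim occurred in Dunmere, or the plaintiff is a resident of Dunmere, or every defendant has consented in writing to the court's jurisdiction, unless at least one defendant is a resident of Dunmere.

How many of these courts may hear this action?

3

The Provincial Court of Orinfield:
  (a) No defendant is a corporation. The proviso rescues it, though: the amount in controversy is 49,500 dollars, which meets the 47,500 dollars floor. Satisfied.
  (b) The amount in controversy is $49,500, which meets the USD 49,000 floor, which satisfies one of the alternatives. The exception is not triggered, since the plaintiff resides in Corford, not Orinfield. Condition met.
  (c) The plaintiff resides in Corford, which is not Orinfield, so one alternative holds. And the carve-out is inapplicable — the operative events occurred in Dunmere, not Corford. Satisfied.
  (d) The claim is a contract claim, not a consumer claim. Condition met.
  (e) The plaintiff resides in Corford, which is not Orinfield, so one alternative holds. Met.
  → Jurisdiction lies.
The Corford Court of Common Pleas:
  (a) The plaintiff resides in Corford, which satisfies one of the alternatives. Met.
  (b) The claim is a contract claim, not an employment claim. Met.
  (c) The amount in controversy is $49,500, within the $250,000 ceiling, so one alternative holds. Condition met.
  (d) The defendants reside as follows — Dagny Esparza in Bryrow, Vera Okafor in Corford — not all in Corford. The proviso rescues it, though: the amount in controversy is USD 49,500, which meets the USD 15,000 floor. Satisfied.
  → Jurisdiction lies.
The Dunmere Regional Court:
  (a) The plaintiff resides in Corford, which is not Quenen, so one alternative holds. Satisfied.
  (b) The claim is a contract claim, not a consumer claim — that alternative is enough. Satisfied.
  (c) The amount in controversy is USD 49,500, which meets the 20,000 dollars floor. Condition met.
  (d) No defendant resides in Dunmere (they reside in Bryrow, Corford). However, the operative events occurred in Dunmere, so the 'unless' proviso supplies this condition. Condition met.
  (e) The operative events occurred in Dunmere, so this disjunct is met. Condition met.
  → Jurisdiction lies.
Courts with jurisdiction: the Provincial Court of Orinfield, the Corford Court of Common Pleas, the Dunmere Regional Court — 3 in total.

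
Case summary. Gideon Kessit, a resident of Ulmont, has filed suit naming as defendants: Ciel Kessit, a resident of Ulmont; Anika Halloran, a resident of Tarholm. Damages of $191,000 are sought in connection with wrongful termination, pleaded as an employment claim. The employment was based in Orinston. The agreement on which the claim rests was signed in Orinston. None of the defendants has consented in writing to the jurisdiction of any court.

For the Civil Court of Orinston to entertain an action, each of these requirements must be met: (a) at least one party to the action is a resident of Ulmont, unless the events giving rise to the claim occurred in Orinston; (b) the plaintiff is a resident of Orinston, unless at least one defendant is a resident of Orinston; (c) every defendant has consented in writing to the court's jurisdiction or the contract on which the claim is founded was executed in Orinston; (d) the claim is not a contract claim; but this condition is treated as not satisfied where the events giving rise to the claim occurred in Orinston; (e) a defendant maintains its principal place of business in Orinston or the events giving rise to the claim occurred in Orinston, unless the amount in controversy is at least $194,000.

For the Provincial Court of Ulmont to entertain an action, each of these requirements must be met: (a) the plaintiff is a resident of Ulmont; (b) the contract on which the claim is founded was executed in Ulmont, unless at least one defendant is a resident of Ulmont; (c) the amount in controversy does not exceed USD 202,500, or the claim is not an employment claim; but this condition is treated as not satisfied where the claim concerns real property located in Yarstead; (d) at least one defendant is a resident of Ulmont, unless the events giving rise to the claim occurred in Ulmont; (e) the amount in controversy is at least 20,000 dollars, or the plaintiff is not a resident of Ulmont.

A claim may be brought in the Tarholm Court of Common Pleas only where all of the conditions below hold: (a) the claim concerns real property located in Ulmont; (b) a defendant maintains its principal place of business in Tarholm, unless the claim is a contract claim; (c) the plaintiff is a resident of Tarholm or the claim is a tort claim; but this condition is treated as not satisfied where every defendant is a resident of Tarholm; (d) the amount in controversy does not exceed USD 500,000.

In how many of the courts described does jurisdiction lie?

1

The Civil Court of Orinston:
  (a) Gideon Kessit resides in Ulmont. Met.
  (b) The plaintiff resides in Ulmont, not Orinston. The proviso offers no rescue either, since no defendant resides in Orinston (they reside in Ulmont, Tarholm). Condition not met.
  (c) The contract was executed in Orinston — that alternative is enough. Satisfied.
  (d) The claim is an employment claim, not a contract claim. However, the operative events occurred in Orinston, which falls within the stated exception and so defeats the condition. Not met.
  (e) The operative events occurred in Orinston, so this disjunct is met. Satisfied.
  → The court lacks jurisdiction.
The Provincial Court of Ulmont:
  (a) The plaintiff resides in Ulmont. Condition met.
  (b) The contract was executed in Orinston, not Ulmont. However, Ciel Kessit resides in Ulmont, so the 'unless' proviso supplies this condition. Condition met.
  (c) The amount in controversy is 191,000 dollars, within the $202,500 ceiling, which satisfies one of the alternatives. And the carve-out is inapplicable — the claim does not concern real property. Condition met.
  (d) Ciel Kessit resides in Ulmont. Met.
  (e) The amount in controversy is USD 191,000, which meets the 20,000 dollars floor, so this disjunct is met. Satisfied.
  → The court has jurisdiction.
The Tarholm Court of Common Pleas:
  (a) The claim does not concern real property. Not satisfied.
  (b) No defendant is a corporation. And the claim is an employment claim, not a contract claim, so the proviso does not save it. Not satisfied.
  (c) The plaintiff resides in Ulmont, not Tarholm; the claim is an employment claim, not a tort claim — no alternative holds. Condition not met.
  (d) The amount in controversy is $191,000, within the USD 500,000 ceiling. Satisfied.
  → Not every requirement is met — no jurisdiction.
Courts with jurisdiction: the Provincial Court of Ulmont — 1 in total.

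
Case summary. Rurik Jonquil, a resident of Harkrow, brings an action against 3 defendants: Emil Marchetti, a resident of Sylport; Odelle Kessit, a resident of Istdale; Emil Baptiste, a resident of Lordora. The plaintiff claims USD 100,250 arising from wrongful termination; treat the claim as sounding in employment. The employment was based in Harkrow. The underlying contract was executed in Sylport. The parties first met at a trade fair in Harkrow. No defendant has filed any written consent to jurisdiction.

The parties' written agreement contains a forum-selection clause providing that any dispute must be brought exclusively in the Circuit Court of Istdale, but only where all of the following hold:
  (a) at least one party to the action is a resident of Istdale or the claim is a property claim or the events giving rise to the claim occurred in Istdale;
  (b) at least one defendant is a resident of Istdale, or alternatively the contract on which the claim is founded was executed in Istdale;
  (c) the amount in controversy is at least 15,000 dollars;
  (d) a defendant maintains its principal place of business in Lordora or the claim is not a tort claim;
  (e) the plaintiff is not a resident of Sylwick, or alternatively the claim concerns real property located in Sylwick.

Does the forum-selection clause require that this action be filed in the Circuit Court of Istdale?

Yes

The Circuit Court of Istdale:
  (a) Odelle Kessit resides in Istdale, so one alternative holds. Condition met.
  (b) Odelle Kessit resides in Istdale — that alternative is enough. Satisfied.
  (c) The amount in controversy is 100,250 dollars, which meets the USD 15,000 floor. Satisfied.
  (d) The claim is an employment claim, not a tort claim, so this disjunct is met. Satisfied.
  (e) The plaintiff resides in Harkrow, which is not Sylwick, so one alternative holds. Satisfied.
  → The clause applies.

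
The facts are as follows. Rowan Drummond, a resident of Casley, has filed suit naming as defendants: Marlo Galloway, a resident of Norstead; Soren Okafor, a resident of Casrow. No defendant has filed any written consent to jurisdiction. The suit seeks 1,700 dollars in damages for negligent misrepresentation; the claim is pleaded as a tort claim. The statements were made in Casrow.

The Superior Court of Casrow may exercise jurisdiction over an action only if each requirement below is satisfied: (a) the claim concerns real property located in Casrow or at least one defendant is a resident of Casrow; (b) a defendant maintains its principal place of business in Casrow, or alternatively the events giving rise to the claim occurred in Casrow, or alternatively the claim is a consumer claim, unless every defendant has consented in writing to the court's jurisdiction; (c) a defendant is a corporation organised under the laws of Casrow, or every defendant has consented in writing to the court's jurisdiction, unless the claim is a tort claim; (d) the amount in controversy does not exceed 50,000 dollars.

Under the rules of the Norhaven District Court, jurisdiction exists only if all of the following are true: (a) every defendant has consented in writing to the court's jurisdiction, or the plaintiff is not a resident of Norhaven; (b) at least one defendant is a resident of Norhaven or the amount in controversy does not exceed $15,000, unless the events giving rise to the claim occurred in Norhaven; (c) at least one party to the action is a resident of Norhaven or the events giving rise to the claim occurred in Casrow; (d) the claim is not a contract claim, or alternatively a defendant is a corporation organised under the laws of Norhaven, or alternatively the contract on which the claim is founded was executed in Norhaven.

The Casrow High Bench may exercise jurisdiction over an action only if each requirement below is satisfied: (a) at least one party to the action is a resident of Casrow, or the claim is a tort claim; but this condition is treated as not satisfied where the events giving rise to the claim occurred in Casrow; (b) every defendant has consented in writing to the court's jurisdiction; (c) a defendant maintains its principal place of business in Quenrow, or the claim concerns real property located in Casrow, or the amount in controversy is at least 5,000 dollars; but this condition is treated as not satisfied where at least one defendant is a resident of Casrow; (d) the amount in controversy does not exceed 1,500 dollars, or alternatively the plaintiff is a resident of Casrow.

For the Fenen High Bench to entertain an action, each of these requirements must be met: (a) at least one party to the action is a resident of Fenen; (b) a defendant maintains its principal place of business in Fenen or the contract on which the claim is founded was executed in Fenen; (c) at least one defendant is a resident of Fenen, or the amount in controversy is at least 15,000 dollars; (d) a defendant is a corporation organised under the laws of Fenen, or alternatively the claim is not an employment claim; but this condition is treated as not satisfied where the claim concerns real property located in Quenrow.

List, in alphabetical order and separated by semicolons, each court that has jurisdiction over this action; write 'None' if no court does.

The Superior Court of Casrow:
  (a) Soren Okafor resides in Casrow, so one alternative holds. Satisfied.
  (b) The operative events occurred in Casrow, so this disjunct is met. Condition met.
  (c) No defendant is a corporation; no such written consent has been filed — no alternative holds. The proviso rescues it, though: the claim is a tort claim. Met.
  (d) The amount in controversy is USD 1,700, within the $50,000 ceiling. Condition met.
  → The court has jurisdiction.
The Norhaven District Court:
  (a) The plaintiff resides in Casley, which is not Norhaven, so this disjunct is met. Condition met.
  (b) The amount in controversy is $1,700, within the USD 15,000 ceiling, which satisfies one of the alternatives. Satisfied.
  (c) The operative events occurred in Casrow, so one alternative holds. Satisfied.
  (d) The claim is a tort claim, not a contract claim, so one alternative holds. Satisfied.
  → Every requirement is satisfied — jurisdiction.
The Casrow High Bench:
  (a) Soren Okafor resides in Casrow, so this disjunct is met. But the operative events occurred in Casrow, triggering the carve-out and defeating this condition. Not satisfied.
  (b) No such written consent has been filed. Condition not met.
  (c) No defendant is a corporation; the claim does not concern real property; the amount in controversy is 1,700 dollars, below the USD 5,000 floor — every alternative fails. Condition not met.
  (d) The amount in controversy is $1,700, above the USD 1,500 ceiling; the plaintiff resides in Casley, not Casrow — none of the alternatives is met. Fails.
  → At least one condition fails; no jurisdiction.
The Fenen High Bench:
  (a) No party resides in Fenen. Condition not met.
  (b) No defendant is a corporation; no contract (and hence no place of execution) is alleged — none of the alternatives is met. Condition not met.
  (c) No defendant resides in Fenen (they reside in Norstead, Casrow); the amount in controversy is USD 1,700, below the USD 15,000 floor — every alternative fails. Fails.
  (d) The claim is a tort claim, not an employment claim, so this disjunct is met. And the carve-out is inapplicable — the claim does not concern real property. Condition met.
  → No jurisdiction.

the Norhaven District Court; the Superior Court of Casrow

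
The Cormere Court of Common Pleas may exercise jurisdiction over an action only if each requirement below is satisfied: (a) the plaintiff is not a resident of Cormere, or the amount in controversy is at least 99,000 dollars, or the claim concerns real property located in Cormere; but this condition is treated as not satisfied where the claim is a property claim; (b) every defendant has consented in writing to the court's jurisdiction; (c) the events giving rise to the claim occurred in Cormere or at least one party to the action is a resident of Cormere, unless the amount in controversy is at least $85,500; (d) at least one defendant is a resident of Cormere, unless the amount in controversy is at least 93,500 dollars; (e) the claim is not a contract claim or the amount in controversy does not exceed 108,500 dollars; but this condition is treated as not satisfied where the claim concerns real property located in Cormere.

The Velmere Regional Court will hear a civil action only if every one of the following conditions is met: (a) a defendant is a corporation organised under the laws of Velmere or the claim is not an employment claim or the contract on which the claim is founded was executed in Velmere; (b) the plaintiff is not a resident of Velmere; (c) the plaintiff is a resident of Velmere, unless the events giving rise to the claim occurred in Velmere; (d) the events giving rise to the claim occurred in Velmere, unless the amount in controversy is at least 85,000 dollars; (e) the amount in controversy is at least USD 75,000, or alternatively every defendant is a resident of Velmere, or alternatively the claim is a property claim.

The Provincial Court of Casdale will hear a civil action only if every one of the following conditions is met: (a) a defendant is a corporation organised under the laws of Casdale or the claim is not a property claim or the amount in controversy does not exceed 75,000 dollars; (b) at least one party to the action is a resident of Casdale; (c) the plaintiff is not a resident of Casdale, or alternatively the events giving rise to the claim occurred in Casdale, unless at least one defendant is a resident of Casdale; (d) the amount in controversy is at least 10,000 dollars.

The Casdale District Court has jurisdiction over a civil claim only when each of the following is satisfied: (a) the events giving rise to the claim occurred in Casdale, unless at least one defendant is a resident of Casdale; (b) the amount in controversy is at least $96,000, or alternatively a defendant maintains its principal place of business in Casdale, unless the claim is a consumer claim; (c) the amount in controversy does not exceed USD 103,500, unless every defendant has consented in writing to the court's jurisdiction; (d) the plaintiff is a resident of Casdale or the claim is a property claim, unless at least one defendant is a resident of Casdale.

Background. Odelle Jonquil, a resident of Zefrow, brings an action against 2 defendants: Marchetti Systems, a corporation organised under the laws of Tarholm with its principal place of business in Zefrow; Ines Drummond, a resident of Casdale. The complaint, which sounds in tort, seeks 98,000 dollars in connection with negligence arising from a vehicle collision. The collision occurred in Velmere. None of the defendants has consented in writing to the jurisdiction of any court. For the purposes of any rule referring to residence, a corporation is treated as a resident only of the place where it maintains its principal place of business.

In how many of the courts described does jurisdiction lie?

The Cormere Court of Common Pleas:
  (a) The plaintiff resides in Zefrow, which is not Cormere, which satisfies one of the alternatives. The exception is not triggered, since the claim is a tort claim, not a property claim. Condition met.
  (b) No such written consent has been filed. Condition not met.
  (c) The operative events occurred in Velmere, not Cormere; no party resides in Cormere — none of the alternatives is met. The proviso rescues it, though: the amount in controversy is 98,000 dollars, which meets the $85,500 floor. Condition met.
  (d) No defendant resides in Cormere (they reside in Zefrow, Casdale). However, the amount in controversy is USD 98,000, which meets the $93,500 floor, so the 'unless' proviso supplies this condition. Met.
  (e) The claim is a tort claim, not a contract claim, so one alternative holds. The carve-out does not apply: the claim does not concern real property. Met.
  → No jurisdiction.
The Velmere Regional Court:
  (a) The claim is a tort claim, not an employment claim, so one alternative holds. Met.
  (b) The plaintiff resides in Zefrow, which is not Velmere. Met.
  (c) The plaintiff resides in Zefrow, not Velmere. The proviso rescues it, though: the operative events occurred in Velmere. Met.
  (d) The operative events occurred in Velmere. Met.
  (e) The amount in controversy is USD 98,000, which meets the 75,000 dollars floor, so this disjunct is met. Condition met.
  → The court has jurisdiction.
The Provincial Court of Casdale:
  (a) The claim is a tort claim, not a property claim, so one alternative holds. Met.
  (b) Ines Drummond resides in Casdale. Condition met.
  (c) The plaintiff resides in Zefrow, which is not Casdale — that alternative is enough. Satisfied.
  (d) The amount in controversy is 98,000 dollars, which meets the $10,000 floor. Satisfied.
  → Jurisdiction lies.
The Casdale District Court:
  (a) The operative events occurred in Velmere, not Casdale. But Ines Drummond resides in Casdale, and the 'unless' clause therefore excuses the requirement. Satisfied.
  (b) The amount in controversy is USD 98,000, which meets the USD 96,000 floor, so one alternative holds. Satisfied.
  (c) The amount in controversy is 98,000 dollars, within the $103,500 ceiling. Met.
  (d) The plaintiff resides in Zefrow, not Casdale; the claim is a tort claim, not a property claim — none of the alternatives is met. The proviso rescues it, though: Ines Drummond resides in Casdale. Condition met.
  → Jurisdiction lies.
Courts with jurisdiction: the Velmere Regional Court, the Provincial Court of Casdale, the Casdale District Court — 3 in total.

3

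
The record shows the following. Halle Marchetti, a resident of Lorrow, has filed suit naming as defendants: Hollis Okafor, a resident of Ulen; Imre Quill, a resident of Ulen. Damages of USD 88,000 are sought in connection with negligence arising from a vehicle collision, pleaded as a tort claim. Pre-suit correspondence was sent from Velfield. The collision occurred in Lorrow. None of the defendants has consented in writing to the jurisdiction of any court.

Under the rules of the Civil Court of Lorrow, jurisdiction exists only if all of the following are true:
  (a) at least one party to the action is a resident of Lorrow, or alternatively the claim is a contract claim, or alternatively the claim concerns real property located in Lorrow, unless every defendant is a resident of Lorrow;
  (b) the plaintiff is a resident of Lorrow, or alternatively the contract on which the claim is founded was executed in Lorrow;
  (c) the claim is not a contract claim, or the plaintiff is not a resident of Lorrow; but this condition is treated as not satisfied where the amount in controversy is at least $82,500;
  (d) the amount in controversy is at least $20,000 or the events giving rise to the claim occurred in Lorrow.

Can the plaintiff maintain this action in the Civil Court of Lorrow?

The Civil Court of Lorrow:
  (a) Halle Marchetti resides in Lorrow, so this disjunct is met. Condition met.
  (b) The plaintiff resides in Lorrow — that alternative is enough. Met.
  (c) The claim is a tort claim, not a contract claim, which satisfies one of the alternatives. But the carve-out bites: the amount in controversy is 88,000 dollars, which meets the USD 82,500 floor. Not satisfied.
  (d) The amount in controversy is 88,000 dollars, which meets the $20,000 floor, so one alternative holds. Satisfied.
  → Not every requirement is met — no jurisdiction.

No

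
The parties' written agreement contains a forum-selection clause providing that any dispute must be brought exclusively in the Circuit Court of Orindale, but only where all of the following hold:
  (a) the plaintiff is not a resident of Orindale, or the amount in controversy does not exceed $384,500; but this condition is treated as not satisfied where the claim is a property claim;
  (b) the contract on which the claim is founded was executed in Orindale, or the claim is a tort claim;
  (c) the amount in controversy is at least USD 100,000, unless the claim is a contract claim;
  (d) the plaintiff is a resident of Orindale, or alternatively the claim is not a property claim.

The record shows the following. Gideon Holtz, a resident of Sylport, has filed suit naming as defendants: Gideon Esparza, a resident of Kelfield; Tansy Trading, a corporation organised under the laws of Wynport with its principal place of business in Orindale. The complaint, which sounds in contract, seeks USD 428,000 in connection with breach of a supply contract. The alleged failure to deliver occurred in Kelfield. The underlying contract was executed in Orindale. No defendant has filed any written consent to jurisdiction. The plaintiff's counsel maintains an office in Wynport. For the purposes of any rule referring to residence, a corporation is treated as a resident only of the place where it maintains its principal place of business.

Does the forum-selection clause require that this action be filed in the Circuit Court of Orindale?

The Circuit Court of Orindale:
  (a) The plaintiff resides in Sylport, which is not Orindale, so this disjunct is met. The carve-out does not apply: the claim is a contract claim, not a property claim. Satisfied.
  (b) The contract was executed in Orindale, so this disjunct is met. Satisfied.
  (c) The amount in controversy is USD 428,000, which meets the $100,000 floor. Condition met.
  (d) The claim is a contract claim, not a property claim — that alternative is enough. Condition met.
  → Forum clause is triggered.

Yes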